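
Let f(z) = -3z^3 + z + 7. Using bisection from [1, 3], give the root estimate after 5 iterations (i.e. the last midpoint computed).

midpoint 2: f = -15 < 0 → [1, 2]
midpoint 1.5: f = -1.625 < 0 → [1, 1.5]
midpoint 1.25: f = 2.390625 > 0 → [1.25, 1.5]
midpoint 1.375: f = 0.5762 > 0 → [1.375, 1.5]
midpoint 1.4375: f = -0.4739 < 0 → [1.375, 1.4375]

1.4375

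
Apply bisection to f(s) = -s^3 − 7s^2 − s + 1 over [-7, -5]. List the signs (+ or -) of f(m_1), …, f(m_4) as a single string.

m = -6, f(m) = -29 (−); new bracket [-7, -6]
m = -6.5, f(m) = -13.625 (−); new bracket [-7, -6.5]
m = -6.75, f(m) = -3.640625 (−); new bracket [-7, -6.75]
m = -6.875, f(m) = 1.9668 (+); new bracket [-6.875, -6.75]

---+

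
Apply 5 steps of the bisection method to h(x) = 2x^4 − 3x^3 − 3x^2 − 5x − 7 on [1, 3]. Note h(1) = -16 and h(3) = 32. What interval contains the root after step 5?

m = 2, h(m) = -21 (−); new bracket [2, 3]
m = 2.5, h(m) = -7 (−); new bracket [2.5, 3]
m = 2.75, h(m) = 8.554688 (+); new bracket [2.5, 2.75]
m = 2.625, h(m) = -0.0991 (−); new bracket [2.625, 2.75]
m = 2.6875, h(m) = 3.9954 (+); new bracket [2.625, 2.6875]

[2.625, 2.6875]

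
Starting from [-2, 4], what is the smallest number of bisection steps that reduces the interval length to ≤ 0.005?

Width after n steps is 6/2^n. Need 2^n ≥ 6/0.005 = 1200.
2^10 = 1024 < 1200 ≤ 2^11 = 2048, so n = 11.

11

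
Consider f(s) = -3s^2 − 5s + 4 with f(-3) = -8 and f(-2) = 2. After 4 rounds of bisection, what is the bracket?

[-2.3125, -2.25]

midpoint -2.5: f = -2.25 < 0 → [-2.5, -2]
midpoint -2.25: f = 0.0625 > 0 → [-2.5, -2.25]
midpoint -2.375: f = -1.046875 < 0 → [-2.375, -2.25]
midpoint -2.3125: f = -0.4805 < 0 → [-2.3125, -2.25]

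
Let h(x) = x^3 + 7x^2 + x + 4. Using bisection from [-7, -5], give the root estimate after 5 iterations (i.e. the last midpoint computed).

-6.9375

midpoint -6: h = 34 > 0 → [-7, -6]
midpoint -6.5: h = 18.625 > 0 → [-7, -6.5]
midpoint -6.75: h = 8.640625 > 0 → [-7, -6.75]
midpoint -6.875: h = 3.0332 > 0 → [-7, -6.875]
midpoint -6.9375: h = 0.0706 > 0 → [-7, -6.9375]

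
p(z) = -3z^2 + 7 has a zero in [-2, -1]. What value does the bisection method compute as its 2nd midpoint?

m = -1.5, p(m) = 0.25 (+); new bracket [-2, -1.5]
m = -1.75, p(m) = -2.1875 (−); new bracket [-1.75, -1.5]

-1.75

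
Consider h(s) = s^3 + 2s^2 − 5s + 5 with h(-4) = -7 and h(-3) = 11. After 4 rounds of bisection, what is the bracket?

midpoint -3.5: h = 4.125 > 0 → [-4, -3.5]
midpoint -3.75: h = -0.859375 < 0 → [-3.75, -3.5]
midpoint -3.625: h = 1.771484 > 0 → [-3.75, -3.625]
midpoint -3.6875: h = 0.4915 > 0 → [-3.75, -3.6875]

[-3.75, -3.6875]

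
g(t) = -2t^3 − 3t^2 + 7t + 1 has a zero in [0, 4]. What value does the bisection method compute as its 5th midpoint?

m = 2, g(m) = -13 (−); new bracket [0, 2]
m = 1, g(m) = 3 (+); new bracket [1, 2]
m = 1.5, g(m) = -2 (−); new bracket [1, 1.5]
m = 1.25, g(m) = 1.1562 (+); new bracket [1.25, 1.5]
m = 1.375, g(m) = -0.2461 (−); new bracket [1.25, 1.375]

1.375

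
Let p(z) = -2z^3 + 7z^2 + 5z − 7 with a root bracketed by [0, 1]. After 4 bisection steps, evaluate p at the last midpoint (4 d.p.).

m = 0.5, p(m) = -3 (−); new bracket [0.5, 1]
m = 0.75, p(m) = -0.15625 (−); new bracket [0.75, 1]
m = 0.875, p(m) = 1.394531 (+); new bracket [0.75, 0.875]
m = 0.8125, p(m) = 0.6108 (+); new bracket [0.75, 0.8125]

0.6108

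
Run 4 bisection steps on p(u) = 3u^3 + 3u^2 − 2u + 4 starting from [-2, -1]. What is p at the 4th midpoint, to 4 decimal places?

-0.3826

m = -1.5, p(m) = 3.625 (+); new bracket [-2, -1.5]
m = -1.75, p(m) = 0.609375 (+); new bracket [-2, -1.75]
m = -1.875, p(m) = -1.478516 (−); new bracket [-1.875, -1.75]
m = -1.8125, p(m) = -0.3826 (−); new bracket [-1.8125, -1.75]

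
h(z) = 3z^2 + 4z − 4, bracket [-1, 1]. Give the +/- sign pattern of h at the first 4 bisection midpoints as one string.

--+-

h(0) = -4 < 0, so the root lies in [0, 1]
h(0.5) = -1.25 < 0, so the root lies in [0.5, 1]
h(0.75) = 0.6875 > 0, so the root lies in [0.5, 0.75]
h(0.625) = -0.3281 < 0, so the root lies in [0.625, 0.75]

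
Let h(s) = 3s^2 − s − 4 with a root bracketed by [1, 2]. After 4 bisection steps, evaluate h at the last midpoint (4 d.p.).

-0.1445

m = 1.5, h(m) = 1.25 (+); new bracket [1, 1.5]
m = 1.25, h(m) = -0.5625 (−); new bracket [1.25, 1.5]
m = 1.375, h(m) = 0.296875 (+); new bracket [1.25, 1.375]
m = 1.3125, h(m) = -0.1445 (−); new bracket [1.3125, 1.375]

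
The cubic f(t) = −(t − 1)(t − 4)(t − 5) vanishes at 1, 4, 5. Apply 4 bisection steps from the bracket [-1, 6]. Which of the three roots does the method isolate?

t = 2.5 gives f = -5.625, negative; keep [-1, 2.5]
t = 0.75 gives f = 3.453125, positive; keep [0.75, 2.5]
t = 1.625 gives f = -5.009766, negative; keep [0.75, 1.625]
t = 1.1875 gives f = -2.0105, negative; keep [0.75, 1.1875]

1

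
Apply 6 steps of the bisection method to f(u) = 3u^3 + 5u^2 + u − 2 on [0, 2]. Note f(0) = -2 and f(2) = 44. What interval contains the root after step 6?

midpoint 1: f = 7 > 0 → [0, 1]
midpoint 0.5: f = 0.125 > 0 → [0, 0.5]
midpoint 0.25: f = -1.390625 < 0 → [0.25, 0.5]
midpoint 0.375: f = -0.7637 < 0 → [0.375, 0.5]
midpoint 0.4375: f = -0.3542 < 0 → [0.4375, 0.5]
midpoint 0.46875: f = -0.1236 < 0 → [0.46875, 0.5]

[0.46875, 0.5]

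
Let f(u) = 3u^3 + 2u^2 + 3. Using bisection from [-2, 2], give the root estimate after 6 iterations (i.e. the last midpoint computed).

-1.3125

f(0) = 3 > 0, so the root lies in [-2, 0]
f(-1) = 2 > 0, so the root lies in [-2, -1]
f(-1.5) = -2.625 < 0, so the root lies in [-1.5, -1]
f(-1.25) = 0.2656 > 0, so the root lies in [-1.5, -1.25]
f(-1.375) = -1.0176 < 0, so the root lies in [-1.375, -1.25]
f(-1.3125) = -0.3376 < 0, so the root lies in [-1.3125, -1.25]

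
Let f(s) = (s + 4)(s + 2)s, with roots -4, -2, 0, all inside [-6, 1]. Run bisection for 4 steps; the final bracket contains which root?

-4

m = -2.5, f(m) = 1.875 (+); new bracket [-6, -2.5]
m = -4.25, f(m) = -2.390625 (−); new bracket [-4.25, -2.5]
m = -3.375, f(m) = 2.900391 (+); new bracket [-4.25, -3.375]
m = -3.8125, f(m) = 1.2957 (+); new bracket [-4.25, -3.8125]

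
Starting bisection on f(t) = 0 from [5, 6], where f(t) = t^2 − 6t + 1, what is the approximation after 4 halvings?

5.8125

m = 5.5, f(m) = -1.75 (−); new bracket [5.5, 6]
m = 5.75, f(m) = -0.4375 (−); new bracket [5.75, 6]
m = 5.875, f(m) = 0.265625 (+); new bracket [5.75, 5.875]
m = 5.8125, f(m) = -0.0898 (−); new bracket [5.8125, 5.875]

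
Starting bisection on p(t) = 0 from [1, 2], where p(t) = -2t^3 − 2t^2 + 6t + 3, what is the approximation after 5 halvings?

1.53125

t = 1.5 gives p = 0.75, positive; keep [1.5, 2]
t = 1.75 gives p = -3.34375, negative; keep [1.5, 1.75]
t = 1.625 gives p = -1.113281, negative; keep [1.5, 1.625]
t = 1.5625 gives p = -0.1372, negative; keep [1.5, 1.5625]
t = 1.53125 gives p = 0.3173, positive; keep [1.53125, 1.5625]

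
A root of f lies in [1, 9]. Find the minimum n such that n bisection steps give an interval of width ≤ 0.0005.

14

Width after n steps is 8/2^n. Need 2^n ≥ 8/0.0005 = 16000.
2^13 = 8192 < 16000 ≤ 2^14 = 16384, so n = 14.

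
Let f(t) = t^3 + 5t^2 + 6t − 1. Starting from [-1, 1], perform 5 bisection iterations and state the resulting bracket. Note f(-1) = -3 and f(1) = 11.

[0.125, 0.1875]

f(0) = -1 < 0, so the root lies in [0, 1]
f(0.5) = 3.375 > 0, so the root lies in [0, 0.5]
f(0.25) = 0.828125 > 0, so the root lies in [0, 0.25]
f(0.125) = -0.1699 < 0, so the root lies in [0.125, 0.25]
f(0.1875) = 0.3074 > 0, so the root lies in [0.125, 0.1875]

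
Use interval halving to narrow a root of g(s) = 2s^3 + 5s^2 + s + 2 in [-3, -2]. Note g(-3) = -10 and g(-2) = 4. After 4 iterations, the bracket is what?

[-2.5, -2.4375]

m = -2.5, g(m) = -0.5 (−); new bracket [-2.5, -2]
m = -2.25, g(m) = 2.28125 (+); new bracket [-2.5, -2.25]
m = -2.375, g(m) = 1.035156 (+); new bracket [-2.5, -2.375]
m = -2.4375, g(m) = 0.3052 (+); new bracket [-2.5, -2.4375]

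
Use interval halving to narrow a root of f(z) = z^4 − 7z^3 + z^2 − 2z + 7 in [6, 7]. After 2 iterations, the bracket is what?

[6.75, 7]

f(6.5) = -101.0625 < 0, so the root lies in [6.5, 7]
f(6.75) = -37.824219 < 0, so the root lies in [6.75, 7]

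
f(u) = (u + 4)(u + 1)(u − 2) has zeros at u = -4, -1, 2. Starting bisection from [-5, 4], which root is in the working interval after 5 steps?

u = -0.5 gives f = -4.375, negative; keep [-0.5, 4]
u = 1.75 gives f = -3.953125, negative; keep [1.75, 4]
u = 2.875 gives f = 23.310547, positive; keep [1.75, 2.875]
u = 2.3125 gives f = 6.5344, positive; keep [1.75, 2.3125]
u = 2.03125 gives f = 0.5713, positive; keep [1.75, 2.03125]

2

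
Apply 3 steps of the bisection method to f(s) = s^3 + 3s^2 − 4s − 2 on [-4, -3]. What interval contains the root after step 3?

[-4, -3.875]

midpoint -3.5: f = 5.875 > 0 → [-4, -3.5]
midpoint -3.75: f = 2.453125 > 0 → [-4, -3.75]
midpoint -3.875: f = 0.361328 > 0 → [-4, -3.875]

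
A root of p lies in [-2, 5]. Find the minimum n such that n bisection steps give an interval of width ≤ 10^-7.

27

Width after n steps is 7/2^n. Need 2^n ≥ 7/10^-7 = 70000000.
2^26 = 67108864 < 70000000 ≤ 2^27 = 134217728, so n = 27.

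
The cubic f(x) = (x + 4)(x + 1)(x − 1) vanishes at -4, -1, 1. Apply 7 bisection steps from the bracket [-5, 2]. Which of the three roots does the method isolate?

-4

x = -1.5 gives f = 3.125, positive; keep [-5, -1.5]
x = -3.25 gives f = 7.171875, positive; keep [-5, -3.25]
x = -4.125 gives f = -2.001953, negative; keep [-4.125, -3.25]
x = -3.6875 gives f = 3.9368, positive; keep [-4.125, -3.6875]
x = -3.90625 gives f = 1.3368, positive; keep [-4.125, -3.90625]
x = -4.015625 gives f = -0.2363, negative; keep [-4.015625, -3.90625]
x = -3.9609375 gives f = 0.5738, positive; keep [-4.015625, -3.9609375]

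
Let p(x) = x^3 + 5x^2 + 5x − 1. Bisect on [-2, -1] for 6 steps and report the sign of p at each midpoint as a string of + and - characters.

x = -1.5 gives p = -0.625, negative; keep [-2, -1.5]
x = -1.75 gives p = 0.203125, positive; keep [-1.75, -1.5]
x = -1.625 gives p = -0.212891, negative; keep [-1.75, -1.625]
x = -1.6875 gives p = -0.0046, negative; keep [-1.75, -1.6875]
x = -1.71875 gives p = 0.0994, positive; keep [-1.71875, -1.6875]
x = -1.703125 gives p = 0.0474, positive; keep [-1.703125, -1.6875]

-+--++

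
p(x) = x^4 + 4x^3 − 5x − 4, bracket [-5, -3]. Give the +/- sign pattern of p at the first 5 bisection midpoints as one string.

p(-4) = 16 > 0, so the root lies in [-4, -3]
p(-3.5) = -7.9375 < 0, so the root lies in [-4, -3.5]
p(-3.75) = 1.566406 > 0, so the root lies in [-3.75, -3.5]
p(-3.625) = -3.738 < 0, so the root lies in [-3.75, -3.625]
p(-3.6875) = -1.2317 < 0, so the root lies in [-3.75, -3.6875]

+-+--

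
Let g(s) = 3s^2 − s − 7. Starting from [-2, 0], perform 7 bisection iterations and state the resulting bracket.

[-1.375, -1.359375]

s = -1 gives g = -3, negative; keep [-2, -1]
s = -1.5 gives g = 1.25, positive; keep [-1.5, -1]
s = -1.25 gives g = -1.0625, negative; keep [-1.5, -1.25]
s = -1.375 gives g = 0.0469, positive; keep [-1.375, -1.25]
s = -1.3125 gives g = -0.5195, negative; keep [-1.375, -1.3125]
s = -1.34375 gives g = -0.2393, negative; keep [-1.375, -1.34375]
s = -1.359375 gives g = -0.0969, negative; keep [-1.375, -1.359375]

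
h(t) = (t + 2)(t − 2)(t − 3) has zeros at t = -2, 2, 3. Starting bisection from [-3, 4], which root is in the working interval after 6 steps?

-2

h(0.5) = 9.375 > 0, so the root lies in [-3, 0.5]
h(-1.25) = 10.359375 > 0, so the root lies in [-3, -1.25]
h(-2.125) = -2.642578 < 0, so the root lies in [-2.125, -1.25]
h(-1.6875) = 5.4016 > 0, so the root lies in [-2.125, -1.6875]
h(-1.90625) = 1.7967 > 0, so the root lies in [-2.125, -1.90625]
h(-2.015625) = -0.3147 < 0, so the root lies in [-2.015625, -1.90625]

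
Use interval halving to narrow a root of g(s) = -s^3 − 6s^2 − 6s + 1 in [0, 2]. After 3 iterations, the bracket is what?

s = 1 gives g = -12, negative; keep [0, 1]
s = 0.5 gives g = -3.625, negative; keep [0, 0.5]
s = 0.25 gives g = -0.890625, negative; keep [0, 0.25]

[0, 0.25]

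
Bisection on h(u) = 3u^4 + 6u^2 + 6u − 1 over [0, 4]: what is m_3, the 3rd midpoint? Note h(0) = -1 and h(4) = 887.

m = 2, h(m) = 83 (+); new bracket [0, 2]
m = 1, h(m) = 14 (+); new bracket [0, 1]
m = 0.5, h(m) = 3.6875 (+); new bracket [0, 0.5]

0.5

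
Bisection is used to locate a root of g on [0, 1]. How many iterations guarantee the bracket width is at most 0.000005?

Width after n steps is 1/2^n. Need 2^n ≥ 1/0.000005 = 200000.
2^17 = 131072 < 200000 ≤ 2^18 = 262144, so n = 18.

18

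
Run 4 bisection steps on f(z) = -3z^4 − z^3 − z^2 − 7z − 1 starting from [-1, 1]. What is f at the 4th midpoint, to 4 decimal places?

f(0) = -1 < 0, so the root lies in [-1, 0]
f(-0.5) = 2.1875 > 0, so the root lies in [-0.5, 0]
f(-0.25) = 0.691406 > 0, so the root lies in [-0.25, 0]
f(-0.125) = -0.1394 < 0, so the root lies in [-0.25, -0.125]

-0.1394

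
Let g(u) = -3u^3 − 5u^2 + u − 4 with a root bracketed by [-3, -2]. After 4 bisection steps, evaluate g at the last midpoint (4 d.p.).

-1.0110

m = -2.5, g(m) = 9.125 (+); new bracket [-2.5, -2]
m = -2.25, g(m) = 2.609375 (+); new bracket [-2.25, -2]
m = -2.125, g(m) = 0.083984 (+); new bracket [-2.125, -2]
m = -2.0625, g(m) = -1.011 (−); new bracket [-2.125, -2.0625]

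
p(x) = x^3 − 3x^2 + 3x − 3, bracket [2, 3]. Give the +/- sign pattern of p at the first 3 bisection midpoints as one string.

midpoint 2.5: p = 1.375 > 0 → [2, 2.5]
midpoint 2.25: p = -0.046875 < 0 → [2.25, 2.5]
midpoint 2.375: p = 0.599609 > 0 → [2.25, 2.375]

+-+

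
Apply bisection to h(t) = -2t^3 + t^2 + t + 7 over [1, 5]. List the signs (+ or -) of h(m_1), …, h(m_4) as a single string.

midpoint 3: h = -35 < 0 → [1, 3]
midpoint 2: h = -3 < 0 → [1, 2]
midpoint 1.5: h = 4 > 0 → [1.5, 2]
midpoint 1.75: h = 1.0938 > 0 → [1.75, 2]

--++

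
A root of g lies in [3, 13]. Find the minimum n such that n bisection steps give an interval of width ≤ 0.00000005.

28

Width after n steps is 10/2^n. Need 2^n ≥ 10/0.00000005 = 200000000.
2^27 = 134217728 < 200000000 ≤ 2^28 = 268435456, so n = 28.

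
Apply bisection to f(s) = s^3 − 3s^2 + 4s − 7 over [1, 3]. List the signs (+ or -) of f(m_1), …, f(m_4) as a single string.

--++

s = 2 gives f = -3, negative; keep [2, 3]
s = 2.5 gives f = -0.125, negative; keep [2.5, 3]
s = 2.75 gives f = 2.109375, positive; keep [2.5, 2.75]
s = 2.625 gives f = 0.916, positive; keep [2.5, 2.625]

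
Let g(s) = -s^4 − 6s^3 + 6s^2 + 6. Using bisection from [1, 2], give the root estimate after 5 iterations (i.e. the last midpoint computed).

1.28125

g(1.5) = -5.8125 < 0, so the root lies in [1, 1.5]
g(1.25) = 1.214844 > 0, so the root lies in [1.25, 1.5]
g(1.375) = -1.828369 < 0, so the root lies in [1.25, 1.375]
g(1.3125) = -0.1975 < 0, so the root lies in [1.25, 1.3125]
g(1.28125) = 0.5349 > 0, so the root lies in [1.28125, 1.3125]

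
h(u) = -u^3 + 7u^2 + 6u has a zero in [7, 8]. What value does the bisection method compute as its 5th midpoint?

midpoint 7.5: h = 16.875 > 0 → [7.5, 8]
midpoint 7.75: h = 1.453125 > 0 → [7.75, 8]
midpoint 7.875: h = -7.013672 < 0 → [7.75, 7.875]
midpoint 7.8125: h = -2.7161 < 0 → [7.75, 7.8125]
midpoint 7.78125: h = -0.6155 < 0 → [7.75, 7.78125]

7.78125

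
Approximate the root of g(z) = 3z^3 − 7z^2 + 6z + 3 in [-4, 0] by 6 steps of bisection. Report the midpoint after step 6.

z = -2 gives g = -61, negative; keep [-2, 0]
z = -1 gives g = -13, negative; keep [-1, 0]
z = -0.5 gives g = -2.125, negative; keep [-0.5, 0]
z = -0.25 gives g = 1.0156, positive; keep [-0.5, -0.25]
z = -0.375 gives g = -0.3926, negative; keep [-0.375, -0.25]
z = -0.3125 gives g = 0.3499, positive; keep [-0.375, -0.3125]

-0.3125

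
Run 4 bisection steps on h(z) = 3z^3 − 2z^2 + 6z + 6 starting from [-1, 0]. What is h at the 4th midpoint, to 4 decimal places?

midpoint -0.5: h = 2.125 > 0 → [-1, -0.5]
midpoint -0.75: h = -0.890625 < 0 → [-0.75, -0.5]
midpoint -0.625: h = 0.736328 > 0 → [-0.75, -0.625]
midpoint -0.6875: h = -0.0452 < 0 → [-0.6875, -0.625]

-0.0452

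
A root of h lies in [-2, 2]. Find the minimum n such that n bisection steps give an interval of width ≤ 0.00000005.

Width after n steps is 4/2^n. Need 2^n ≥ 4/0.00000005 = 80000000.
2^26 = 67108864 < 80000000 ≤ 2^27 = 134217728, so n = 27.

27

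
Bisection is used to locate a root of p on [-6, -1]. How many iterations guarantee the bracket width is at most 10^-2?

9

Width after n steps is 5/2^n. Need 2^n ≥ 5/10^-2 = 500.
2^8 = 256 < 500 ≤ 2^9 = 512, so n = 9.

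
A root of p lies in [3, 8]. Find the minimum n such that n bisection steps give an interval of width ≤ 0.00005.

17

Width after n steps is 5/2^n. Need 2^n ≥ 5/0.00005 = 100000.
2^16 = 65536 < 100000 ≤ 2^17 = 131072, so n = 17.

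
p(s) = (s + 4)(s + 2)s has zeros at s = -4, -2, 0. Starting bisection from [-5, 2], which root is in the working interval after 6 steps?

midpoint -1.5: p = -1.875 < 0 → [-1.5, 2]
midpoint 0.25: p = 2.390625 > 0 → [-1.5, 0.25]
midpoint -0.625: p = -2.900391 < 0 → [-0.625, 0.25]
midpoint -0.1875: p = -1.2957 < 0 → [-0.1875, 0.25]
midpoint 0.03125: p = 0.2559 > 0 → [-0.1875, 0.03125]
midpoint -0.078125: p = -0.5889 < 0 → [-0.078125, 0.03125]

0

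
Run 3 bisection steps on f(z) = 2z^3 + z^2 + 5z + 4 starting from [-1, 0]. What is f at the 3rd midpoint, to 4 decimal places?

midpoint -0.5: f = 1.5 > 0 → [-1, -0.5]
midpoint -0.75: f = -0.03125 < 0 → [-0.75, -0.5]
midpoint -0.625: f = 0.777344 > 0 → [-0.75, -0.625]

0.7773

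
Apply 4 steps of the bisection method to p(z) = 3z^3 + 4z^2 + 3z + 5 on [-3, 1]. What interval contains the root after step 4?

[-1.5, -1.25]

m = -1, p(m) = 3 (+); new bracket [-3, -1]
m = -2, p(m) = -9 (−); new bracket [-2, -1]
m = -1.5, p(m) = -0.625 (−); new bracket [-1.5, -1]
m = -1.25, p(m) = 1.6406 (+); new bracket [-1.5, -1.25]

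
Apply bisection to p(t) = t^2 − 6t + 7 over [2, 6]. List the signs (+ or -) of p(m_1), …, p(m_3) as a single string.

-++

m = 4, p(m) = -1 (−); new bracket [4, 6]
m = 5, p(m) = 2 (+); new bracket [4, 5]
m = 4.5, p(m) = 0.25 (+); new bracket [4, 4.5]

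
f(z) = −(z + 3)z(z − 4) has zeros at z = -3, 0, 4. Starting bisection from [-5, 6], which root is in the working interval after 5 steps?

4

z = 0.5 gives f = 6.125, positive; keep [0.5, 6]
z = 3.25 gives f = 15.234375, positive; keep [3.25, 6]
z = 4.625 gives f = -22.041016, negative; keep [3.25, 4.625]
z = 3.9375 gives f = 1.7073, positive; keep [3.9375, 4.625]
z = 4.28125 gives f = -8.7674, negative; keep [3.9375, 4.28125]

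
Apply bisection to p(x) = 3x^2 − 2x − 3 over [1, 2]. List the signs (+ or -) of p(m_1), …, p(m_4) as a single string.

+--+

p(1.5) = 0.75 > 0, so the root lies in [1, 1.5]
p(1.25) = -0.8125 < 0, so the root lies in [1.25, 1.5]
p(1.375) = -0.078125 < 0, so the root lies in [1.375, 1.5]
p(1.4375) = 0.3242 > 0, so the root lies in [1.375, 1.4375]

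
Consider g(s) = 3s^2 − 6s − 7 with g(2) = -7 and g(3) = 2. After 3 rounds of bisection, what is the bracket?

[2.75, 2.875]

m = 2.5, g(m) = -3.25 (−); new bracket [2.5, 3]
m = 2.75, g(m) = -0.8125 (−); new bracket [2.75, 3]
m = 2.875, g(m) = 0.546875 (+); new bracket [2.75, 2.875]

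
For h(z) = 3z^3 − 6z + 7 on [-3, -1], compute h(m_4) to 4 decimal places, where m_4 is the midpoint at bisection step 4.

-1.5254

midpoint -2: h = -5 < 0 → [-2, -1]
midpoint -1.5: h = 5.875 > 0 → [-2, -1.5]
midpoint -1.75: h = 1.421875 > 0 → [-2, -1.75]
midpoint -1.875: h = -1.5254 < 0 → [-1.875, -1.75]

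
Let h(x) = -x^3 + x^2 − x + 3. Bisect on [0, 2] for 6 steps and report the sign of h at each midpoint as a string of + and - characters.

m = 1, h(m) = 2 (+); new bracket [1, 2]
m = 1.5, h(m) = 0.375 (+); new bracket [1.5, 2]
m = 1.75, h(m) = -1.046875 (−); new bracket [1.5, 1.75]
m = 1.625, h(m) = -0.2754 (−); new bracket [1.5, 1.625]
m = 1.5625, h(m) = 0.0642 (+); new bracket [1.5625, 1.625]
m = 1.59375, h(m) = -0.1019 (−); new bracket [1.5625, 1.59375]

++--+-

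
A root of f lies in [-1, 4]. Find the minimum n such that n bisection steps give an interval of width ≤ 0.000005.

20

Width after n steps is 5/2^n. Need 2^n ≥ 5/0.000005 = 1000000.
2^19 = 524288 < 1000000 ≤ 2^20 = 1048576, so n = 20.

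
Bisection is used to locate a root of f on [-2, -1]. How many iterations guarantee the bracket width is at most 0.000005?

Width after n steps is 1/2^n. Need 2^n ≥ 1/0.000005 = 200000.
2^17 = 131072 < 200000 ≤ 2^18 = 262144, so n = 18.

18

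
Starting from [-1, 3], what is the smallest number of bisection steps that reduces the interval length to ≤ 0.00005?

17

Width after n steps is 4/2^n. Need 2^n ≥ 4/0.00005 = 80000.
2^16 = 65536 < 80000 ≤ 2^17 = 131072, so n = 17.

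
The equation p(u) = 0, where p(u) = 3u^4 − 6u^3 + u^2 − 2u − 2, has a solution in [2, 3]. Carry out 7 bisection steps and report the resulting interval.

u = 2.5 gives p = 22.6875, positive; keep [2, 2.5]
u = 2.25 gives p = 7.105469, positive; keep [2, 2.25]
u = 2.125 gives p = 1.864014, positive; keep [2, 2.125]
u = 2.0625 gives p = -0.226, negative; keep [2.0625, 2.125]
u = 2.09375 gives p = 0.7778, positive; keep [2.0625, 2.09375]
u = 2.078125 gives p = 0.2658, positive; keep [2.0625, 2.078125]
u = 2.0703125 gives p = 0.0174, positive; keep [2.0625, 2.0703125]

[2.0625, 2.0703125]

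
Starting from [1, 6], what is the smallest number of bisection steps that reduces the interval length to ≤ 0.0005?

14

Width after n steps is 5/2^n. Need 2^n ≥ 5/0.0005 = 10000.
2^13 = 8192 < 10000 ≤ 2^14 = 16384, so n = 14.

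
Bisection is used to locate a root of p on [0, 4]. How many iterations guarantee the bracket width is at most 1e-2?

9

Width after n steps is 4/2^n. Need 2^n ≥ 4/1e-2 = 400.
2^8 = 256 < 400 ≤ 2^9 = 512, so n = 9.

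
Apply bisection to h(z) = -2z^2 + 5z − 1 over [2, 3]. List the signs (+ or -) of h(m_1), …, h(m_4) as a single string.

h(2.5) = -1 < 0, so the root lies in [2, 2.5]
h(2.25) = 0.125 > 0, so the root lies in [2.25, 2.5]
h(2.375) = -0.40625 < 0, so the root lies in [2.25, 2.375]
h(2.3125) = -0.1328 < 0, so the root lies in [2.25, 2.3125]

-+--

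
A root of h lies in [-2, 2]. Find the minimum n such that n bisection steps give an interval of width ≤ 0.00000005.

Width after n steps is 4/2^n. Need 2^n ≥ 4/0.00000005 = 80000000.
2^26 = 67108864 < 80000000 ≤ 2^27 = 134217728, so n = 27.

27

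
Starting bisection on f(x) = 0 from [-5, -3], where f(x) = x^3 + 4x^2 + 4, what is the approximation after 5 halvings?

-4.1875

midpoint -4: f = 4 > 0 → [-5, -4]
midpoint -4.5: f = -6.125 < 0 → [-4.5, -4]
midpoint -4.25: f = -0.515625 < 0 → [-4.25, -4]
midpoint -4.125: f = 1.873 > 0 → [-4.25, -4.125]
midpoint -4.1875: f = 0.7122 > 0 → [-4.25, -4.1875]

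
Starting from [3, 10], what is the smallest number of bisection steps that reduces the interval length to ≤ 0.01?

10

Width after n steps is 7/2^n. Need 2^n ≥ 7/0.01 = 700.
2^9 = 512 < 700 ≤ 2^10 = 1024, so n = 10.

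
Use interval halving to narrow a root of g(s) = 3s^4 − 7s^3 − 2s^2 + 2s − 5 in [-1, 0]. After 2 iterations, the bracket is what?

midpoint -0.5: g = -5.4375 < 0 → [-1, -0.5]
midpoint -0.75: g = -3.722656 < 0 → [-1, -0.75]

[-1, -0.75]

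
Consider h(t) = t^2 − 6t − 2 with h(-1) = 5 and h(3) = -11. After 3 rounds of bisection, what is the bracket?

midpoint 1: h = -7 < 0 → [-1, 1]
midpoint 0: h = -2 < 0 → [-1, 0]
midpoint -0.5: h = 1.25 > 0 → [-0.5, 0]

[-0.5, 0]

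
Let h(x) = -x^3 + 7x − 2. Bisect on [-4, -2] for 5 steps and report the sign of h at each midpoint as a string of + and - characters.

m = -3, h(m) = 4 (+); new bracket [-3, -2]
m = -2.5, h(m) = -3.875 (−); new bracket [-3, -2.5]
m = -2.75, h(m) = -0.453125 (−); new bracket [-3, -2.75]
m = -2.875, h(m) = 1.6387 (+); new bracket [-2.875, -2.75]
m = -2.8125, h(m) = 0.5598 (+); new bracket [-2.8125, -2.75]

+--++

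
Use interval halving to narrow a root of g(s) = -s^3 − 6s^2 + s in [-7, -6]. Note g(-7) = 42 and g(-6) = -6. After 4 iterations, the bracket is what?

s = -6.5 gives g = 14.625, positive; keep [-6.5, -6]
s = -6.25 gives g = 3.515625, positive; keep [-6.25, -6]
s = -6.125 gives g = -1.435547, negative; keep [-6.25, -6.125]
s = -6.1875 gives g = 0.991, positive; keep [-6.1875, -6.125]

[-6.1875, -6.125]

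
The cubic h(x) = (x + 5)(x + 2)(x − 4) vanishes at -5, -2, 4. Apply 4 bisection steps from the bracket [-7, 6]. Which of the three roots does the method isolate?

4

midpoint -0.5: h = -30.375 < 0 → [-0.5, 6]
midpoint 2.75: h = -46.015625 < 0 → [2.75, 6]
midpoint 4.375: h = 22.412109 > 0 → [2.75, 4.375]
midpoint 3.5625: h = -20.8376 < 0 → [3.5625, 4.375]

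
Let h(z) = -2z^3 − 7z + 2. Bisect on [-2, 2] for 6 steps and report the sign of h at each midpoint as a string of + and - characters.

+--+--

z = 0 gives h = 2, positive; keep [0, 2]
z = 1 gives h = -7, negative; keep [0, 1]
z = 0.5 gives h = -1.75, negative; keep [0, 0.5]
z = 0.25 gives h = 0.2188, positive; keep [0.25, 0.5]
z = 0.375 gives h = -0.7305, negative; keep [0.25, 0.375]
z = 0.3125 gives h = -0.2485, negative; keep [0.25, 0.3125]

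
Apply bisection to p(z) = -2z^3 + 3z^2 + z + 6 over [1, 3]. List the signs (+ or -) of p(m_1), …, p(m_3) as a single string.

+-+

m = 2, p(m) = 4 (+); new bracket [2, 3]
m = 2.5, p(m) = -4 (−); new bracket [2, 2.5]
m = 2.25, p(m) = 0.65625 (+); new bracket [2.25, 2.5]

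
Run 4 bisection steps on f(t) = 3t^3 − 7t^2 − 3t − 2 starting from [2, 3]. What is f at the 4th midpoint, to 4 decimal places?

0.9333

f(2.5) = -6.375 < 0, so the root lies in [2.5, 3]
f(2.75) = -0.796875 < 0, so the root lies in [2.75, 3]
f(2.875) = 2.806641 > 0, so the root lies in [2.75, 2.875]
f(2.8125) = 0.9333 > 0, so the root lies in [2.75, 2.8125]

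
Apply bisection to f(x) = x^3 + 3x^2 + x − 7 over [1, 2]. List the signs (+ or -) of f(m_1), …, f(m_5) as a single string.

midpoint 1.5: f = 4.625 > 0 → [1, 1.5]
midpoint 1.25: f = 0.890625 > 0 → [1, 1.25]
midpoint 1.125: f = -0.654297 < 0 → [1.125, 1.25]
midpoint 1.1875: f = 0.0925 > 0 → [1.125, 1.1875]
midpoint 1.15625: f = -0.2872 < 0 → [1.15625, 1.1875]

++-+-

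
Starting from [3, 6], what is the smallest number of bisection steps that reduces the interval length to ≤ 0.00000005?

26

Width after n steps is 3/2^n. Need 2^n ≥ 3/0.00000005 = 60000000.
2^25 = 33554432 < 60000000 ≤ 2^26 = 67108864, so n = 26.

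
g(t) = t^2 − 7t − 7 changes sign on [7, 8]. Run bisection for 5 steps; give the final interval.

[7.875, 7.90625]

midpoint 7.5: g = -3.25 < 0 → [7.5, 8]
midpoint 7.75: g = -1.1875 < 0 → [7.75, 8]
midpoint 7.875: g = -0.109375 < 0 → [7.875, 8]
midpoint 7.9375: g = 0.4414 > 0 → [7.875, 7.9375]
midpoint 7.90625: g = 0.165 > 0 → [7.875, 7.90625]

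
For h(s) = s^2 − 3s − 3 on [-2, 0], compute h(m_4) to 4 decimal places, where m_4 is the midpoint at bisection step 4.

0.3906

h(-1) = 1 > 0, so the root lies in [-1, 0]
h(-0.5) = -1.25 < 0, so the root lies in [-1, -0.5]
h(-0.75) = -0.1875 < 0, so the root lies in [-1, -0.75]
h(-0.875) = 0.3906 > 0, so the root lies in [-0.875, -0.75]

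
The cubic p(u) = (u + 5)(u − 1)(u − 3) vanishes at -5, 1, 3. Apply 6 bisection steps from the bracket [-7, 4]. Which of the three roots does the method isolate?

m = -1.5, p(m) = 39.375 (+); new bracket [-7, -1.5]
m = -4.25, p(m) = 28.546875 (+); new bracket [-7, -4.25]
m = -5.625, p(m) = -35.712891 (−); new bracket [-5.625, -4.25]
m = -4.9375, p(m) = 2.9456 (+); new bracket [-5.625, -4.9375]
m = -5.28125, p(m) = -14.6297 (−); new bracket [-5.28125, -4.9375]
m = -5.109375, p(m) = -5.4188 (−); new bracket [-5.109375, -4.9375]

-5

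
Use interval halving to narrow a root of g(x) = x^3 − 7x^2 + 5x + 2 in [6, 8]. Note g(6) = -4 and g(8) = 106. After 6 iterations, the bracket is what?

midpoint 7: g = 37 > 0 → [6, 7]
midpoint 6.5: g = 13.375 > 0 → [6, 6.5]
midpoint 6.25: g = 3.953125 > 0 → [6, 6.25]
midpoint 6.125: g = -0.2012 < 0 → [6.125, 6.25]
midpoint 6.1875: g = 1.8308 > 0 → [6.125, 6.1875]
midpoint 6.15625: g = 0.8036 > 0 → [6.125, 6.15625]

[6.125, 6.15625]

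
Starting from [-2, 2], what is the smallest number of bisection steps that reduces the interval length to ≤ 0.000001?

Width after n steps is 4/2^n. Need 2^n ≥ 4/0.000001 = 4000000.
2^21 = 2097152 < 4000000 ≤ 2^22 = 4194304, so n = 22.

22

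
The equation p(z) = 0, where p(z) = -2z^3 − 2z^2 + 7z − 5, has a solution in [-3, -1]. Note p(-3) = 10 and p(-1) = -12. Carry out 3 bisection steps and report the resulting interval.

p(-2) = -11 < 0, so the root lies in [-3, -2]
p(-2.5) = -3.75 < 0, so the root lies in [-3, -2.5]
p(-2.75) = 2.21875 > 0, so the root lies in [-2.75, -2.5]

[-2.75, -2.5]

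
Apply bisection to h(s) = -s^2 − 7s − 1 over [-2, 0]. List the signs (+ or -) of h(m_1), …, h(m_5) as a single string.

midpoint -1: h = 5 > 0 → [-1, 0]
midpoint -0.5: h = 2.25 > 0 → [-0.5, 0]
midpoint -0.25: h = 0.6875 > 0 → [-0.25, 0]
midpoint -0.125: h = -0.1406 < 0 → [-0.25, -0.125]
midpoint -0.1875: h = 0.2773 > 0 → [-0.1875, -0.125]

+++-+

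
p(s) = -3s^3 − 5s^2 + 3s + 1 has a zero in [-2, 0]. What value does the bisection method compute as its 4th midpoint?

midpoint -1: p = -4 < 0 → [-1, 0]
midpoint -0.5: p = -1.375 < 0 → [-0.5, 0]
midpoint -0.25: p = -0.015625 < 0 → [-0.25, 0]
midpoint -0.125: p = 0.5527 > 0 → [-0.25, -0.125]

-0.125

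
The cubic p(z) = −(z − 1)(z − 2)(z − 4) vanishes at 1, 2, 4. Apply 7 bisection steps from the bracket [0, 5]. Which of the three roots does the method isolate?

midpoint 2.5: p = 1.125 > 0 → [2.5, 5]
midpoint 3.75: p = 1.203125 > 0 → [3.75, 5]
midpoint 4.375: p = -3.005859 < 0 → [3.75, 4.375]
midpoint 4.0625: p = -0.3948 < 0 → [3.75, 4.0625]
midpoint 3.90625: p = 0.5194 > 0 → [3.90625, 4.0625]
midpoint 3.984375: p = 0.0925 > 0 → [3.984375, 4.0625]
midpoint 4.0234375: p = -0.1434 < 0 → [3.984375, 4.0234375]

4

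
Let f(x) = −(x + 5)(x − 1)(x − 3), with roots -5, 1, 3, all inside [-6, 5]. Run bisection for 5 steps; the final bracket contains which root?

-5

midpoint -0.5: f = -23.625 < 0 → [-6, -0.5]
midpoint -3.25: f = -46.484375 < 0 → [-6, -3.25]
midpoint -4.625: f = -16.083984 < 0 → [-6, -4.625]
midpoint -5.3125: f = 16.3977 > 0 → [-5.3125, -4.625]
midpoint -4.96875: f = -1.4864 < 0 → [-5.3125, -4.96875]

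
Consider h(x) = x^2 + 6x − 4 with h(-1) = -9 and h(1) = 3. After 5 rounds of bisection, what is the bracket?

[0.5625, 0.625]

m = 0, h(m) = -4 (−); new bracket [0, 1]
m = 0.5, h(m) = -0.75 (−); new bracket [0.5, 1]
m = 0.75, h(m) = 1.0625 (+); new bracket [0.5, 0.75]
m = 0.625, h(m) = 0.1406 (+); new bracket [0.5, 0.625]
m = 0.5625, h(m) = -0.3086 (−); new bracket [0.5625, 0.625]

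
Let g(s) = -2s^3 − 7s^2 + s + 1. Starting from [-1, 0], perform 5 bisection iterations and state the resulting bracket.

[-0.34375, -0.3125]

g(-0.5) = -1 < 0, so the root lies in [-0.5, 0]
g(-0.25) = 0.34375 > 0, so the root lies in [-0.5, -0.25]
g(-0.375) = -0.253906 < 0, so the root lies in [-0.375, -0.25]
g(-0.3125) = 0.0649 > 0, so the root lies in [-0.375, -0.3125]
g(-0.34375) = -0.0897 < 0, so the root lies in [-0.34375, -0.3125]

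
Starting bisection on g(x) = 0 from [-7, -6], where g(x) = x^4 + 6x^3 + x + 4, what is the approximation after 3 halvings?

-6.125

g(-6.5) = 134.8125 > 0, so the root lies in [-6.5, -6]
g(-6.25) = 58.785156 > 0, so the root lies in [-6.25, -6]
g(-6.125) = 26.5979 > 0, so the root lies in [-6.125, -6]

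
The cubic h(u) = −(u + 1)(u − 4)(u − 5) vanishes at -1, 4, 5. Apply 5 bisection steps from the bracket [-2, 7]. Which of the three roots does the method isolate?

-1

h(2.5) = -13.125 < 0, so the root lies in [-2, 2.5]
h(0.25) = -22.265625 < 0, so the root lies in [-2, 0.25]
h(-0.875) = -3.580078 < 0, so the root lies in [-2, -0.875]
h(-1.4375) = 15.3142 > 0, so the root lies in [-1.4375, -0.875]
h(-1.15625) = 4.9599 > 0, so the root lies in [-1.15625, -0.875]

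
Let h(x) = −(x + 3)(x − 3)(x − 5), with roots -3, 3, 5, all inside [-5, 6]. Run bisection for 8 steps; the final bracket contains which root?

h(0.5) = -39.375 < 0, so the root lies in [-5, 0.5]
h(-2.25) = -28.546875 < 0, so the root lies in [-5, -2.25]
h(-3.625) = 35.712891 > 0, so the root lies in [-3.625, -2.25]
h(-2.9375) = -2.9456 < 0, so the root lies in [-3.625, -2.9375]
h(-3.28125) = 14.6297 > 0, so the root lies in [-3.28125, -2.9375]
h(-3.109375) = 5.4188 > 0, so the root lies in [-3.109375, -2.9375]
h(-3.0234375) = 1.1327 > 0, so the root lies in [-3.0234375, -2.9375]
h(-2.98046875) = -0.9322 < 0, so the root lies in [-3.0234375, -2.98046875]

-3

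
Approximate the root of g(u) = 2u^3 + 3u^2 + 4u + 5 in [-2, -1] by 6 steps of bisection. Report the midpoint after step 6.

-1.359375

midpoint -1.5: g = -1 < 0 → [-1.5, -1]
midpoint -1.25: g = 0.78125 > 0 → [-1.5, -1.25]
midpoint -1.375: g = -0.027344 < 0 → [-1.375, -1.25]
midpoint -1.3125: g = 0.396 > 0 → [-1.375, -1.3125]
midpoint -1.34375: g = 0.1893 > 0 → [-1.375, -1.34375]
midpoint -1.359375: g = 0.0822 > 0 → [-1.375, -1.359375]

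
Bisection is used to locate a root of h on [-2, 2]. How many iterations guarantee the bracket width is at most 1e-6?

22

Width after n steps is 4/2^n. Need 2^n ≥ 4/1e-6 = 4000000.
2^21 = 2097152 < 4000000 ≤ 2^22 = 4194304, so n = 22.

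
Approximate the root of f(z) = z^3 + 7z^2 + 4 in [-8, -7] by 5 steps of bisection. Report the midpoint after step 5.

f(-7.5) = -24.125 < 0, so the root lies in [-7.5, -7]
f(-7.25) = -9.140625 < 0, so the root lies in [-7.25, -7]
f(-7.125) = -2.345703 < 0, so the root lies in [-7.125, -7]
f(-7.0625) = 0.8826 > 0, so the root lies in [-7.125, -7.0625]
f(-7.09375) = -0.7176 < 0, so the root lies in [-7.09375, -7.0625]

-7.09375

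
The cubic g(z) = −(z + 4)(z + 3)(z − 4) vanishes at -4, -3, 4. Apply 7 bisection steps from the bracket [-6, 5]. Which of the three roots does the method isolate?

m = -0.5, g(m) = 39.375 (+); new bracket [-0.5, 5]
m = 2.25, g(m) = 57.421875 (+); new bracket [2.25, 5]
m = 3.625, g(m) = 18.943359 (+); new bracket [3.625, 5]
m = 4.3125, g(m) = -18.9954 (−); new bracket [3.625, 4.3125]
m = 3.96875, g(m) = 1.7354 (+); new bracket [3.96875, 4.3125]
m = 4.140625, g(m) = -8.1744 (−); new bracket [3.96875, 4.140625]
m = 4.0546875, g(m) = -3.1075 (−); new bracket [3.96875, 4.0546875]

4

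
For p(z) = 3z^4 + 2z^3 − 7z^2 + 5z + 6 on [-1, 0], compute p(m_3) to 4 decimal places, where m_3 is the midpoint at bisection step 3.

0.1101

z = -0.5 gives p = 1.6875, positive; keep [-1, -0.5]
z = -0.75 gives p = -1.582031, negative; keep [-0.75, -0.5]
z = -0.625 gives p = 0.110107, positive; keep [-0.75, -0.625]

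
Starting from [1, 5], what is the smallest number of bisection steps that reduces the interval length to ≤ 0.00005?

Width after n steps is 4/2^n. Need 2^n ≥ 4/0.00005 = 80000.
2^16 = 65536 < 80000 ≤ 2^17 = 131072, so n = 17.

17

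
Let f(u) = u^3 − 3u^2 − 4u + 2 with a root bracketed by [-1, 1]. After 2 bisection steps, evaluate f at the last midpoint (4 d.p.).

-0.6250

m = 0, f(m) = 2 (+); new bracket [0, 1]
m = 0.5, f(m) = -0.625 (−); new bracket [0, 0.5]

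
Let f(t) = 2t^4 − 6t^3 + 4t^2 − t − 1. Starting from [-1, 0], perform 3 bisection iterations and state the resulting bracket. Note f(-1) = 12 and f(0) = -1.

m = -0.5, f(m) = 1.375 (+); new bracket [-0.5, 0]
m = -0.25, f(m) = -0.398438 (−); new bracket [-0.5, -0.25]
m = -0.375, f(m) = 0.293457 (+); new bracket [-0.375, -0.25]

[-0.375, -0.25]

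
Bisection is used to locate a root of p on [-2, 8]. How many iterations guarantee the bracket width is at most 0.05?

Width after n steps is 10/2^n. Need 2^n ≥ 10/0.05 = 200.
2^7 = 128 < 200 ≤ 2^8 = 256, so n = 8.

8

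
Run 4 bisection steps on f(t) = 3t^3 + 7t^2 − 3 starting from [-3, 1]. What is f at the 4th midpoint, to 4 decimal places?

-1.7344

f(-1) = 1 > 0, so the root lies in [-3, -1]
f(-2) = 1 > 0, so the root lies in [-3, -2]
f(-2.5) = -6.125 < 0, so the root lies in [-2.5, -2]
f(-2.25) = -1.7344 < 0, so the root lies in [-2.25, -2]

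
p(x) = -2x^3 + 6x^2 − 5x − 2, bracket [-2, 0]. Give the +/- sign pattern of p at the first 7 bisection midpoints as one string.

++-++-+

x = -1 gives p = 11, positive; keep [-1, 0]
x = -0.5 gives p = 2.25, positive; keep [-0.5, 0]
x = -0.25 gives p = -0.34375, negative; keep [-0.5, -0.25]
x = -0.375 gives p = 0.8242, positive; keep [-0.375, -0.25]
x = -0.3125 gives p = 0.2095, positive; keep [-0.3125, -0.25]
x = -0.28125 gives p = -0.0746, negative; keep [-0.3125, -0.28125]
x = -0.296875 gives p = 0.0655, positive; keep [-0.296875, -0.28125]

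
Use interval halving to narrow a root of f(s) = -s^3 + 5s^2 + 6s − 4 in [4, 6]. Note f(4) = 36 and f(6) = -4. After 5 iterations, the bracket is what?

m = 5, f(m) = 26 (+); new bracket [5, 6]
m = 5.5, f(m) = 13.875 (+); new bracket [5.5, 6]
m = 5.75, f(m) = 5.703125 (+); new bracket [5.75, 6]
m = 5.875, f(m) = 1.0488 (+); new bracket [5.875, 6]
m = 5.9375, f(m) = -1.4255 (−); new bracket [5.875, 5.9375]

[5.875, 5.9375]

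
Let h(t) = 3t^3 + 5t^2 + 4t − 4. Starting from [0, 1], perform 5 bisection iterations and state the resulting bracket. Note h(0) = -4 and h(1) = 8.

midpoint 0.5: h = -0.375 < 0 → [0.5, 1]
midpoint 0.75: h = 3.078125 > 0 → [0.5, 0.75]
midpoint 0.625: h = 1.185547 > 0 → [0.5, 0.625]
midpoint 0.5625: h = 0.366 > 0 → [0.5, 0.5625]
midpoint 0.53125: h = -0.0141 < 0 → [0.53125, 0.5625]

[0.53125, 0.5625]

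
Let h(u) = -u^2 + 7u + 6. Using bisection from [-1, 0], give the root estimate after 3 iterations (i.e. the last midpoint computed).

h(-0.5) = 2.25 > 0, so the root lies in [-1, -0.5]
h(-0.75) = 0.1875 > 0, so the root lies in [-1, -0.75]
h(-0.875) = -0.890625 < 0, so the root lies in [-0.875, -0.75]

-0.875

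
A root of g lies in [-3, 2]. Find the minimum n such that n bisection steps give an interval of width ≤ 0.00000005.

27

Width after n steps is 5/2^n. Need 2^n ≥ 5/0.00000005 = 100000000.
2^26 = 67108864 < 100000000 ≤ 2^27 = 134217728, so n = 27.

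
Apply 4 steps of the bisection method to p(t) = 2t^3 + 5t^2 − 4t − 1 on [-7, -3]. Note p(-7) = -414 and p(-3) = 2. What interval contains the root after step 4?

t = -5 gives p = -106, negative; keep [-5, -3]
t = -4 gives p = -33, negative; keep [-4, -3]
t = -3.5 gives p = -11.5, negative; keep [-3.5, -3]
t = -3.25 gives p = -3.8438, negative; keep [-3.25, -3]

[-3.25, -3]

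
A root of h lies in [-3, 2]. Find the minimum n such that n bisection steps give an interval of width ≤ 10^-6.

Width after n steps is 5/2^n. Need 2^n ≥ 5/10^-6 = 5000000.
2^22 = 4194304 < 5000000 ≤ 2^23 = 8388608, so n = 23.

23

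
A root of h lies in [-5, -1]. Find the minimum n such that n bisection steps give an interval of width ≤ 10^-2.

9

Width after n steps is 4/2^n. Need 2^n ≥ 4/10^-2 = 400.
2^8 = 256 < 400 ≤ 2^9 = 512, so n = 9.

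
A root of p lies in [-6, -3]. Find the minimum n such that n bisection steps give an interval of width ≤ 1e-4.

15

Width after n steps is 3/2^n. Need 2^n ≥ 3/1e-4 = 30000.
2^14 = 16384 < 30000 ≤ 2^15 = 32768, so n = 15.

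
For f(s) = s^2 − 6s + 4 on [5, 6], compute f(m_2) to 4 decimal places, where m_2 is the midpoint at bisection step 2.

0.0625

s = 5.5 gives f = 1.25, positive; keep [5, 5.5]
s = 5.25 gives f = 0.0625, positive; keep [5, 5.25]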